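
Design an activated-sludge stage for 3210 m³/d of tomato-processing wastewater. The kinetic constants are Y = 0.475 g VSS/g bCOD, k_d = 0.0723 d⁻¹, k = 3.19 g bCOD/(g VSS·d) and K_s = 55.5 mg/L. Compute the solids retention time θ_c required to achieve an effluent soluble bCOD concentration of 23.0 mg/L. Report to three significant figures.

From 1/θ_c = Y·k·S/(K_s + S) − k_d: Y·k·S/(K_s+S) = 0.475 × 3.19 × 23.0 / (55.5 + 23.0) = 0.4440 d⁻¹.
θ_c = 1/(μ − k_d) = 1/(0.4440 − 0.0723) = 1/0.3717 = 2.691 d.

θ_c ≈ 2.69 d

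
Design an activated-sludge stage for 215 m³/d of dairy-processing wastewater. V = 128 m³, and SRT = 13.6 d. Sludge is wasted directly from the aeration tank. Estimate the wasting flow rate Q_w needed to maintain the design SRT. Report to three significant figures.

Q_w ≈ 9.41 m³/d

With mixed-liquor wasting, θ_c = V/Q_w, so Q_w = V/θ_c = 128.0/13.6 = 9.412 m³/d.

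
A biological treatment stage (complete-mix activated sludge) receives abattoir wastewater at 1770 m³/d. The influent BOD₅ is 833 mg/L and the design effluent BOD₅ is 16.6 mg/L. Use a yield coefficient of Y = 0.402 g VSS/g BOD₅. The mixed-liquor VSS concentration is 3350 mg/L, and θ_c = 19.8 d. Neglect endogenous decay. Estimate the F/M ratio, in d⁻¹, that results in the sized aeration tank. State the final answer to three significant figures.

F/M ≈ 0.128 d⁻¹

With k_d = 0 the design equation reduces to V = Y Q (S₀−S) θ_c / X = 0.402 × 1770 × (833 − 16.6) × 19.8 / 3350 = 3433 m³.
Food-to-microorganism ratio F/M = Q S₀ / (V X) = 1770 × 833 / (3433 × 3350) = 0.1282 d⁻¹.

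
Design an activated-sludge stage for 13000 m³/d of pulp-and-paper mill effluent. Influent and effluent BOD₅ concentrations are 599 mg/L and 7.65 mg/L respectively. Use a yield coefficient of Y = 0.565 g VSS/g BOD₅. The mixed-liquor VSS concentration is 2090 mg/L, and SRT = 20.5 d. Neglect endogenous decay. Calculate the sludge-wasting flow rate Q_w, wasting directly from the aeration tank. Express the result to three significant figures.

V·X = Y·Q·ΔS·θ_c gives V = 0.565 × 13000 × (599 − 7.65) × 20.5 / 2090 = 42603 m³.
With mixed-liquor wasting, θ_c = V/Q_w, so Q_w = V/θ_c = 42603/20.5 = 2078 m³/d.

Q_w ≈ 2080 m³/d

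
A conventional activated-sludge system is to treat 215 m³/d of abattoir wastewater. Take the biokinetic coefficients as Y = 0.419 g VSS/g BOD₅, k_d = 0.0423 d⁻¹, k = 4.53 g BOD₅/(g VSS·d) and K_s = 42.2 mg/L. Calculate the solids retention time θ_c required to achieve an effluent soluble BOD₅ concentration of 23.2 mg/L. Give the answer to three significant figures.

From 1/θ_c = Y·k·S/(K_s + S) − k_d: Y·k·S/(K_s+S) = 0.419 × 4.53 × 23.2 / (42.2 + 23.2) = 0.6733 d⁻¹.
1/θ_c = 0.6733 − 0.0423 = 0.6310 d⁻¹, so θ_c = 1.585 d.

θ_c ≈ 1.58 d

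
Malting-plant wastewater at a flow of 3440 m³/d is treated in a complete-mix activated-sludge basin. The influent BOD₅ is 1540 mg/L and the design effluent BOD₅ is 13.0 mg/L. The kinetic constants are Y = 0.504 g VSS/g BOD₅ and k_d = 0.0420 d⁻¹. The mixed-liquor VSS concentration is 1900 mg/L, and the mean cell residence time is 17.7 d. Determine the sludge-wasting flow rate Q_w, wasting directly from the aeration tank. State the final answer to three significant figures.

Rearranging the biomass balance for a CMAS with decay, V = Y·Q·ΔS·θ_c / [X·(1+k_d θ_c)] = 0.504 × 3440 × (1540 − 13.0) × 17.7 / [1900 × (1 + 0.0420 × 17.7)] = 4.69×10^7 / 3312 = 14147 m³.
Wasting from the aeration tank: Q_w = V / θ_c = 14147 / 17.7 = 799.2 m³/d.

Q_w ≈ 799 m³/d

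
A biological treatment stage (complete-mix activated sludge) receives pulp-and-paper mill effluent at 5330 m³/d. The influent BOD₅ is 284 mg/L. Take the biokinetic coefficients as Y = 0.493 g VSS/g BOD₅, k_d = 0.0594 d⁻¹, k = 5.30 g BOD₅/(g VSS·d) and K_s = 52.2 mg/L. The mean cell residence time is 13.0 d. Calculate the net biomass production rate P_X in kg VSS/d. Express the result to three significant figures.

P_X ≈ 417 kg VSS/d

From the Monod/SRT balance for a CMAS, S = K_s·(1+k_d θ_c)/[θ_c·(Y k − k_d) − 1] = 52.2 × (1 + 0.0594 × 13.0) / [13.0 × (0.493 × 5.30 − 0.0594) − 1] = 92.51 / 32.20 = 2.873 mg/L.
The observed yield is Y_obs = Y/(1 + k_d·θ_c) = 0.493 / (1 + 0.0594 × 13.0) = 0.493 / 1.772 = 0.2782 g VSS per g BOD₅ removed.
ΔS = 284 − 2.87 = 281.1 mg/L, so the substrate removal rate is 5330 × 281.1/1000 = 1498 kg BOD₅/d.
P_X = Y_obs · Q(S₀ − S) = 0.2782 × 1498 = 416.8 kg VSS/d.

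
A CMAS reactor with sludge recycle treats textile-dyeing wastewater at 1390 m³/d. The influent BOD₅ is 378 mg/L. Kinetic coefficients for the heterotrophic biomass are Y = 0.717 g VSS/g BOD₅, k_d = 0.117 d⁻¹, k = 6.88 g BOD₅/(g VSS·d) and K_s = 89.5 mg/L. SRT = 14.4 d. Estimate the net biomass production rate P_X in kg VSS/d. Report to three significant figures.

From the Monod/SRT balance for a CMAS, S = K_s·(1+k_d θ_c)/[θ_c·(Y k − k_d) − 1] = 89.5 × (1 + 0.117 × 14.4) / [14.4 × (0.717 × 6.88 − 0.117) − 1] = 240.3 / 68.35 = 3.516 mg/L.
Correct the yield for decay: Y_obs = Y/(1 + k_d θ_c) = 0.717 / (1 + 0.117 × 14.4) = 0.717 / 2.685 = 0.2671.
Substrate removed = Q·(S₀ − S) = 1390 m³/d × (378 − 3.52) g/m³ = 5.21×10^5 g/d = 520.5 kg/d.
P_X = Y_obs · Q(S₀ − S) = 0.2671 × 520.5 = 139.0 kg VSS/d.

P_X ≈ 139 kg VSS/d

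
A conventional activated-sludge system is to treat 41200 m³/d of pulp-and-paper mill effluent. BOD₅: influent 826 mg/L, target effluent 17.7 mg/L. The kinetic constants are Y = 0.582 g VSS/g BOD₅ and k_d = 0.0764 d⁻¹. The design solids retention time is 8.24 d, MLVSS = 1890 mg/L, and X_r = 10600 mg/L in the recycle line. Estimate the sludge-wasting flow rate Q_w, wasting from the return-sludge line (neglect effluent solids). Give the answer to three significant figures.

From the SRT design equation V = Y Q (S₀−S) θ_c / [X (1 + k_d θ_c)] = 0.582 × 41200 × (826 − 17.7) × 8.24 / [1890 × (1 + 0.0764 × 8.24)] = 1.6×10^8 / 3080 = 51855 m³.
θ_c = V·X/(Q_w·X_r) when wasting from the recycle, so Q_w = V·X/(θ_c·X_r) = 51855 × 1890 / (8.24 × 10600) = 1122 m³/d.

Q_w ≈ 1120 m³/d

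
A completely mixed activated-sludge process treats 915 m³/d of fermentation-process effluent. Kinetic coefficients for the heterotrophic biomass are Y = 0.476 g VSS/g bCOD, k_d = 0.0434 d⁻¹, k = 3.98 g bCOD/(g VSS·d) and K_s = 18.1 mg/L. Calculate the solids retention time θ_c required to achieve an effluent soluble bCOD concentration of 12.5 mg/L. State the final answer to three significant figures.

From 1/θ_c = Y·k·S/(K_s + S) − k_d: Y·k·S/(K_s+S) = 0.476 × 3.98 × 12.5 / (18.1 + 12.5) = 0.7739 d⁻¹.
1/θ_c = 0.7739 − 0.0434 = 0.7305 d⁻¹, so θ_c = 1.369 d.

θ_c ≈ 1.37 d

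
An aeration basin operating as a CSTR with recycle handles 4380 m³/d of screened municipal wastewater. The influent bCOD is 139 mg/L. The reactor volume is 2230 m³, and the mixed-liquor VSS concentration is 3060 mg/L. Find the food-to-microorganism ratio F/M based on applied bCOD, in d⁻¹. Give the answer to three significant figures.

F/M ≈ 0.0892 d⁻¹

Food-to-microorganism ratio F/M = Q S₀ / (V X) = 4380 × 139 / (2230 × 3060) = 0.08922 d⁻¹.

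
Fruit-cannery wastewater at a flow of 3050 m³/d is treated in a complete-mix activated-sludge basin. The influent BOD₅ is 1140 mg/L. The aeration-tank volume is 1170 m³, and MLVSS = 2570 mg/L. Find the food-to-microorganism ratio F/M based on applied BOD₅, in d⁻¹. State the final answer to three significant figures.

F/M ≈ 1.16 d⁻¹

F/M = Q·S₀ / (V·X) = 3050 × 1140 / (1170 × 2570) = 1.156 g BOD₅·(g VSS·d)⁻¹.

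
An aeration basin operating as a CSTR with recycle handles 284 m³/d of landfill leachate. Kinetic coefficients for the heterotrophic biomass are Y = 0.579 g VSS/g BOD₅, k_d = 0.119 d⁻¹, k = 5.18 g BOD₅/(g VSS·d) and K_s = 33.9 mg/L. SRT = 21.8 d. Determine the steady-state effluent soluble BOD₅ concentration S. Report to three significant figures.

S ≈ 1.97 mg/L

For a completely mixed reactor with recycle the Lawrence–McCarty relation gives S = K_s·(1 + k_d·θ_c) / [θ_c·(Y·k − k_d) − 1] = 33.9 × (1 + 0.119 × 21.8) / [21.8 × (0.579 × 5.18 − 0.119) − 1] = 121.8 / 61.79 = 1.972 mg/L.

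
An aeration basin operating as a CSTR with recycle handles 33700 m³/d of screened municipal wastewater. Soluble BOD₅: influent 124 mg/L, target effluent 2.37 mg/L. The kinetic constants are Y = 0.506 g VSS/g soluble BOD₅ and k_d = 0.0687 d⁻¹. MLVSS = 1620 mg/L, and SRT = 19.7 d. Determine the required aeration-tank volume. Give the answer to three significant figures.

V ≈ 10700 m³

Steady-state biomass mass balance: V·X·(1 + k_d·θ_c) = Y·Q·(S₀ − S)·θ_c, so V = 0.506 × 33700 × (124 − 2.37) × 19.7 / [1620 × (1 + 0.0687 × 19.7)] = 4.09×10^7 / 3812 = 10717 m³.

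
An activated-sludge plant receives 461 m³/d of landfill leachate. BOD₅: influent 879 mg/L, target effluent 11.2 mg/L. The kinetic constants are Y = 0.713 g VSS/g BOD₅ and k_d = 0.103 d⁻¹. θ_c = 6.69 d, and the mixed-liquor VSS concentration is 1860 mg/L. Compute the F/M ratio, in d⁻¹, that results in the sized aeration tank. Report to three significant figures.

Steady-state biomass mass balance: V·X·(1 + k_d·θ_c) = Y·Q·(S₀ − S)·θ_c, so V = 0.713 × 461 × (879 − 11.2) × 6.69 / [1860 × (1 + 0.103 × 6.69)] = 1.91×10^6 / 3142 = 607.4 m³.
F/M = applied load / biomass = Q·S₀/(V·X) = 461 × 879 / (607.4 × 1860) = 0.3587 d⁻¹.

F/M ≈ 0.359 d⁻¹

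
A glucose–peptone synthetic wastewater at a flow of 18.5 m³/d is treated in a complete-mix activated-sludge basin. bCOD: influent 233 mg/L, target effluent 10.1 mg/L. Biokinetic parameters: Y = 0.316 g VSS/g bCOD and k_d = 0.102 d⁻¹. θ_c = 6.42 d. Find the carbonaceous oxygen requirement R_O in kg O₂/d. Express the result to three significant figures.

R_O ≈ 3.01 kg O₂/d

Correct the yield for decay: Y_obs = Y/(1 + k_d θ_c) = 0.316 / (1 + 0.102 × 6.42) = 0.316 / 1.655 = 0.1910.
Q·(S₀ − S) = 18.5 × (233 − 10.1) × 10⁻³ = 4.124 kg/d removed.
P_X = Y_obs·Q·(S₀ − S) = 0.1910 × 4.124 = 0.7874 kg VSS/d.
R_O = Q·ΔS − 1.42 P_X = 4.124 − 1.118 = 3.005 kg O₂/d.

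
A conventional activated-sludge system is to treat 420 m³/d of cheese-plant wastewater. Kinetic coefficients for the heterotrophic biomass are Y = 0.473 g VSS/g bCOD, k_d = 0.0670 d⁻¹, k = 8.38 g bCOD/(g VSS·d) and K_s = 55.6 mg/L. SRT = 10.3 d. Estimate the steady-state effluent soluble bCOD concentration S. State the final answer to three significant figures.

S ≈ 2.40 mg/L

Effluent substrate depends only on kinetics and SRT: S = K_s(1 + k_d θ_c) / [θ_c(Yk − k_d) − 1] = 55.6 × (1 + 0.0670 × 10.3) / [10.3 × (0.473 × 8.38 − 0.0670) − 1] = 93.97 / 39.14 = 2.401 mg/L.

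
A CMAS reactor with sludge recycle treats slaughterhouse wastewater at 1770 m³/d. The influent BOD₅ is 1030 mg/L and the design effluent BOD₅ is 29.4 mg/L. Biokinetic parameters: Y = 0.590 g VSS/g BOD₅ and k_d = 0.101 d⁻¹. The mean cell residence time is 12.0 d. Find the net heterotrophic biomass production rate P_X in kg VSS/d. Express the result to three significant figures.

P_X ≈ 472 kg VSS/d

Correct the yield for decay: Y_obs = Y/(1 + k_d θ_c) = 0.590 / (1 + 0.101 × 12.0) = 0.590 / 2.212 = 0.2667.
Q·(S₀ − S) = 1770 × (1030 − 29.4) × 10⁻³ = 1771 kg/d removed.
Biomass produced: P_X = Y_obs·Q·ΔS = 0.2667 × 1771 ≈ 472.4 kg VSS/d.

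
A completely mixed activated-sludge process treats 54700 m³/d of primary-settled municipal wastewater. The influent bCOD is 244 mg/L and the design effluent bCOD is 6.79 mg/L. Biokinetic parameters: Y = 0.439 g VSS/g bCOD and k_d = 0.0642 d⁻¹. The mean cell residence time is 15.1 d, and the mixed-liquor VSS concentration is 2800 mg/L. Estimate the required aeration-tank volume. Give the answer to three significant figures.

V ≈ 15600 m³

From the SRT design equation V = Y Q (S₀−S) θ_c / [X (1 + k_d θ_c)] = 0.439 × 54700 × (244 − 6.79) × 15.1 / [2800 × (1 + 0.0642 × 15.1)] = 8.6×10^7 / 5514 = 15598 m³.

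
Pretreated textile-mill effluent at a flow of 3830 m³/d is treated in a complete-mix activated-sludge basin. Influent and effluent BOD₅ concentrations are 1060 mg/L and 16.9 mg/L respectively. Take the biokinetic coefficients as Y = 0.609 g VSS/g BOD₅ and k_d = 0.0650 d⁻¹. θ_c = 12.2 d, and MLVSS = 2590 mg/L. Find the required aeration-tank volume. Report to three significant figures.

V ≈ 6390 m³

From the SRT design equation V = Y Q (S₀−S) θ_c / [X (1 + k_d θ_c)] = 0.609 × 3830 × (1060 − 16.9) × 12.2 / [2590 × (1 + 0.0650 × 12.2)] = 2.97×10^7 / 4644 = 6392 m³.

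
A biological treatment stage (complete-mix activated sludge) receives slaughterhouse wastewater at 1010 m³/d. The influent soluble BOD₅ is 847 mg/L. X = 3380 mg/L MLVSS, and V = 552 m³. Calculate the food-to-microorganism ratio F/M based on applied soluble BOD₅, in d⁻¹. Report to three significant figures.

F/M ≈ 0.459 d⁻¹

F/M = applied load / biomass = Q·S₀/(V·X) = 1010 × 847 / (552.0 × 3380) = 0.4585 d⁻¹.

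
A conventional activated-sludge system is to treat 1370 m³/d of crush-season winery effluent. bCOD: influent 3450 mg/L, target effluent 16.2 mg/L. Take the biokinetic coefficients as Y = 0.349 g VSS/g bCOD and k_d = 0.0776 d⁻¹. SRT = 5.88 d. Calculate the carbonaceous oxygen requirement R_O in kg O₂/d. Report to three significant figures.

R_O ≈ 3100 kg O₂/d

Correct the yield for decay: Y_obs = Y/(1 + k_d θ_c) = 0.349 / (1 + 0.0776 × 5.88) = 0.349 / 1.456 = 0.2397.
ΔS = 3450 − 16.2 = 3434 mg/L, so the substrate removal rate is 1370 × 3434/1000 = 4704 kg bCOD/d.
Biomass synthesised: P_X = Y_obs × 4704 = 1127 kg VSS/d.
Carbonaceous O₂ demand = substrate oxidised − cell-mass equivalent = 4704 − 1.42 × 1127 = 3103 kg O₂/d.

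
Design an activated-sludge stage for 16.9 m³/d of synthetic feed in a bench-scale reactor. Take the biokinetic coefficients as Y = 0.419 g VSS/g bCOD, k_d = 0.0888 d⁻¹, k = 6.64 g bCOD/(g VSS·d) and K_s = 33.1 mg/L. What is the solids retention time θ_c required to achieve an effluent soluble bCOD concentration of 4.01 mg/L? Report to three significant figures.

θ_c ≈ 4.72 d

From 1/θ_c = Y·k·S/(K_s + S) − k_d: Y·k·S/(K_s+S) = 0.419 × 6.64 × 4.01 / (33.1 + 4.01) = 0.3006 d⁻¹.
θ_c = 1/(μ − k_d) = 1/(0.3006 − 0.0888) = 1/0.2118 = 4.721 d.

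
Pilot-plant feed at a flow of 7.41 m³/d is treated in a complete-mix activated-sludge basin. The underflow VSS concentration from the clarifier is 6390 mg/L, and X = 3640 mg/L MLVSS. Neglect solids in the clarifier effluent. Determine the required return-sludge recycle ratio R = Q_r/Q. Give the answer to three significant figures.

R ≈ 1.32

R = Q_r/Q = X/(X_r − X) = 3640 / (6390 − 3640) = 1.324.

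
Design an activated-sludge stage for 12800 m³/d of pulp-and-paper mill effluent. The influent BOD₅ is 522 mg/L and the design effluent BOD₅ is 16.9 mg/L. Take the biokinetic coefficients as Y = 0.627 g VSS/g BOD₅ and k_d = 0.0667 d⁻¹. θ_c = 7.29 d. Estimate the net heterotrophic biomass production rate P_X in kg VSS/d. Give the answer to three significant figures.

P_X ≈ 2730 kg VSS/d

Observed yield with endogenous decay: Y_obs = Y / (1 + k_d·θ_c) = 0.627 / (1 + 0.0667 × 7.29) = 0.627 / 1.486 = 0.4219 g VSS/g BOD₅.
ΔS = 522 − 16.9 = 505.1 mg/L, so the substrate removal rate is 12800 × 505.1/1000 = 6465 kg BOD₅/d.
Net biomass production P_X = Y_obs × Q·(S₀ − S) = 0.4219 × 6465 = 2728 kg VSS/d.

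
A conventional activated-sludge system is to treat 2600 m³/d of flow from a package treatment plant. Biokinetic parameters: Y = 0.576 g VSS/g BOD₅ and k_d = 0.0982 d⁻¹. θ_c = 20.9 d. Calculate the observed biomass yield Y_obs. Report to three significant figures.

Y_obs ≈ 0.189 g VSS/g BOD₅

Correct the yield for decay: Y_obs = Y/(1 + k_d θ_c) = 0.576 / (1 + 0.0982 × 20.9) = 0.576 / 3.052 = 0.1887.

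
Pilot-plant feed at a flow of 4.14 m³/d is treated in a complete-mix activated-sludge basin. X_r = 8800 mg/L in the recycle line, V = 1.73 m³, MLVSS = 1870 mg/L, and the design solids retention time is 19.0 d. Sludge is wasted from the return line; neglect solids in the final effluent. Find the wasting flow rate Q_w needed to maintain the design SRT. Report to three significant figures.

Q_w ≈ 0.0193 m³/d

Q_w = (V·X)/(θ_c X_r) = 1.730 × 1870 / (19.0 × 8800) = 0.01935 m³/d.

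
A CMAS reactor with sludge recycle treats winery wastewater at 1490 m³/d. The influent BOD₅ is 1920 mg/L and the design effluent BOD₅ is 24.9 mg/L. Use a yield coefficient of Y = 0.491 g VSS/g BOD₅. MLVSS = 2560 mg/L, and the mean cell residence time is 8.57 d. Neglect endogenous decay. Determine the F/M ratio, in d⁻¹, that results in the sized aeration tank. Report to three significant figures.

V·X = Y·Q·ΔS·θ_c gives V = 0.491 × 1490 × (1920 − 24.9) × 8.57 / 2560 = 4641 m³.
Food-to-microorganism ratio F/M = Q S₀ / (V X) = 1490 × 1920 / (4641 × 2560) = 0.2408 d⁻¹.

F/M ≈ 0.241 d⁻¹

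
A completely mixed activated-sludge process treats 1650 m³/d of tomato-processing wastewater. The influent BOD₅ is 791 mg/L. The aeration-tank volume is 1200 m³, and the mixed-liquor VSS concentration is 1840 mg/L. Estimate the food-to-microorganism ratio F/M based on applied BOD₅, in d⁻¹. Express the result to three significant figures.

F/M ≈ 0.591 d⁻¹

Food-to-microorganism ratio F/M = Q S₀ / (V X) = 1650 × 791 / (1200 × 1840) = 0.5911 d⁻¹.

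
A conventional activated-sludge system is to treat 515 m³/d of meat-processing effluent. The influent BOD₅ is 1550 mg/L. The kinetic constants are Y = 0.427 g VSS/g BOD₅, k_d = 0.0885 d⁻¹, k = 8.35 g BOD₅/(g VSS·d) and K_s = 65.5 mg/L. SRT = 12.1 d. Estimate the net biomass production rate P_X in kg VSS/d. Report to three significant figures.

P_X ≈ 164 kg VSS/d

From the Monod/SRT balance for a CMAS, S = K_s·(1+k_d θ_c)/[θ_c·(Y k − k_d) − 1] = 65.5 × (1 + 0.0885 × 12.1) / [12.1 × (0.427 × 8.35 − 0.0885) − 1] = 135.6 / 41.07 = 3.303 mg/L.
Y_obs = Y / (1 + k_d θ_c) = 0.427 / (1 + 0.0885 × 12.1) = 0.427 / 2.071 = 0.2062.
Mass of BOD₅ removed per day: Q(S₀ − S) = 515 × 1547 g/m³ = 796.6 kg/d.
So the net sludge growth is P_X = 0.2062 × 796.6 = 164.2 kg VSS/d.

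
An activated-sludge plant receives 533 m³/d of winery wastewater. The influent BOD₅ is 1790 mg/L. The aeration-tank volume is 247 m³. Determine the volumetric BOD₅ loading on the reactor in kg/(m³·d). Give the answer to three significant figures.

L_v = Q S₀ / V = 533 × 1790 × 10⁻³ / 247.0 = 3.863 kg/(m³·d).

L_v ≈ 3.86 kg BOD₅/(m³·d)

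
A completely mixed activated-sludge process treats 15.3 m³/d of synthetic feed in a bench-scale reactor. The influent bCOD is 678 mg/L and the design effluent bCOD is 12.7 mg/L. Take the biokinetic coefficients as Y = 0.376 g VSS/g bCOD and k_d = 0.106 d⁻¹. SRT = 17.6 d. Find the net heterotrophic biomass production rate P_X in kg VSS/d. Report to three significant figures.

P_X ≈ 1.34 kg VSS/d

Observed yield with endogenous decay: Y_obs = Y / (1 + k_d·θ_c) = 0.376 / (1 + 0.106 × 17.6) = 0.376 / 2.866 = 0.1312 g VSS/g bCOD.
Substrate removed = Q·(S₀ − S) = 15.3 m³/d × (678 − 12.7) g/m³ = 1.02×10^4 g/d = 10.18 kg/d.
Biomass produced: P_X = Y_obs·Q·ΔS = 0.1312 × 10.18 ≈ 1.336 kg VSS/d.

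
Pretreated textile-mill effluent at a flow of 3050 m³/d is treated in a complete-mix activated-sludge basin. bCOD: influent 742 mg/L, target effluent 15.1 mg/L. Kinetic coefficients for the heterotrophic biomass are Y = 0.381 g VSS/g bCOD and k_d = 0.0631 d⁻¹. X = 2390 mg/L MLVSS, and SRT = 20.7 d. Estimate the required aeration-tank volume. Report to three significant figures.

V ≈ 3170 m³

Steady-state biomass mass balance: V·X·(1 + k_d·θ_c) = Y·Q·(S₀ − S)·θ_c, so V = 0.381 × 3050 × (742 − 15.1) × 20.7 / [2390 × (1 + 0.0631 × 20.7)] = 1.75×10^7 / 5512 = 3172 m³.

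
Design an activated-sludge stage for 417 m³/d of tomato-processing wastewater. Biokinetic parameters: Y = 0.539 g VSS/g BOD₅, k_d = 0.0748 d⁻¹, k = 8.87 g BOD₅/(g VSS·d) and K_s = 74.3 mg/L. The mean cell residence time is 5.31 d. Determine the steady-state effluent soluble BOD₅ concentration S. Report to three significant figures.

S ≈ 4.33 mg/L

For a completely mixed reactor with recycle the Lawrence–McCarty relation gives S = K_s·(1 + k_d·θ_c) / [θ_c·(Y·k − k_d) − 1] = 74.3 × (1 + 0.0748 × 5.31) / [5.31 × (0.539 × 8.87 − 0.0748) − 1] = 103.8 / 23.99 = 4.327 mg/L.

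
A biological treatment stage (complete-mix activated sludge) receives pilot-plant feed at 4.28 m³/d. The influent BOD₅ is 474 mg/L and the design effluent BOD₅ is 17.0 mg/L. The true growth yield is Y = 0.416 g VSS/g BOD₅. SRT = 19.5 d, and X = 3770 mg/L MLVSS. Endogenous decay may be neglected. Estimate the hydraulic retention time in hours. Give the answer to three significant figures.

τ ≈ 23.6 h

V·X = Y·Q·ΔS·θ_c gives V = 0.416 × 4.28 × (474 − 17.0) × 19.5 / 3770 = 4.209 m³.
τ = V/Q = 4.209/4.28 = 0.9833 d, or 23.60 h.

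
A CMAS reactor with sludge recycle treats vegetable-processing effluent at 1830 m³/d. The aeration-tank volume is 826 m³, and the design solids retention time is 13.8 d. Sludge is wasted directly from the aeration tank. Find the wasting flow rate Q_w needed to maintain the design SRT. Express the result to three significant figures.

Q_w ≈ 59.9 m³/d

Wasting from the aeration tank: Q_w = V / θ_c = 826.0 / 13.8 = 59.86 m³/d.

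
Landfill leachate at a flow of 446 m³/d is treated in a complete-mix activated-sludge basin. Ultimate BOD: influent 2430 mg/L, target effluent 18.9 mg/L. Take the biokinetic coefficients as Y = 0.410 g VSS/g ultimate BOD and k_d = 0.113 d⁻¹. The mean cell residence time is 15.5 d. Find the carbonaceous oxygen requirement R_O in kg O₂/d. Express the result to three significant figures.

R_O ≈ 848 kg O₂/d

Correct the yield for decay: Y_obs = Y/(1 + k_d θ_c) = 0.410 / (1 + 0.113 × 15.5) = 0.410 / 2.752 = 0.1490.
Mass of ultimate BOD removed per day: Q(S₀ − S) = 446 × 2411 g/m³ = 1075 kg/d.
Biomass synthesised: P_X = Y_obs × 1075 = 160.2 kg VSS/d.
Carbonaceous O₂ demand = substrate oxidised − cell-mass equivalent = 1075 − 1.42 × 160.2 = 847.8 kg O₂/d.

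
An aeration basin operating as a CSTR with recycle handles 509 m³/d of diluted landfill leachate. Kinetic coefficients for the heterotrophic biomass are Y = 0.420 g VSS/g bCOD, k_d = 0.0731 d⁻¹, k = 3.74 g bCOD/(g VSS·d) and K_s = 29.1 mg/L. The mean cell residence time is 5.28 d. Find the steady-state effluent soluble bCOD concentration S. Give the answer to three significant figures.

S ≈ 5.84 mg/L

Effluent substrate depends only on kinetics and SRT: S = K_s(1 + k_d θ_c) / [θ_c(Yk − k_d) − 1] = 29.1 × (1 + 0.0731 × 5.28) / [5.28 × (0.420 × 3.74 − 0.0731) − 1] = 40.33 / 6.908 = 5.839 mg/L.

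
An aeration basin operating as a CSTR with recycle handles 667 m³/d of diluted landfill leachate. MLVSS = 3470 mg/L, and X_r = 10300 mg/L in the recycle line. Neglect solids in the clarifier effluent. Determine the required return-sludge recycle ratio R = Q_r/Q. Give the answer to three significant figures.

R ≈ 0.508

R = Q_r/Q = X/(X_r − X) = 3470 / (10300 − 3470) = 0.5081.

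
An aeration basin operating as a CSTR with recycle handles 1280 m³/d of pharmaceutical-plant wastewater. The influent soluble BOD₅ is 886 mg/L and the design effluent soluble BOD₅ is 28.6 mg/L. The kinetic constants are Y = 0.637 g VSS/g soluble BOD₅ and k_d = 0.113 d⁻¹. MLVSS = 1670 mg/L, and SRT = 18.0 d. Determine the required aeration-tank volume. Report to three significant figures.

Rearranging the biomass balance for a CMAS with decay, V = Y·Q·ΔS·θ_c / [X·(1+k_d θ_c)] = 0.637 × 1280 × (886 − 28.6) × 18.0 / [1670 × (1 + 0.113 × 18.0)] = 1.26×10^7 / 5067 = 2484 m³.

V ≈ 2480 m³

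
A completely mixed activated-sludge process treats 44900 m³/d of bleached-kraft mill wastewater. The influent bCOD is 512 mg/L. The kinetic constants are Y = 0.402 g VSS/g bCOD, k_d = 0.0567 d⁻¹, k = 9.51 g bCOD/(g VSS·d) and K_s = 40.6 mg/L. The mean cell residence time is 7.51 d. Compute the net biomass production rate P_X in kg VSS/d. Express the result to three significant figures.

P_X ≈ 6450 kg VSS/d

Effluent substrate depends only on kinetics and SRT: S = K_s(1 + k_d θ_c) / [θ_c(Yk − k_d) − 1] = 40.6 × (1 + 0.0567 × 7.51) / [7.51 × (0.402 × 9.51 − 0.0567) − 1] = 57.89 / 27.29 = 2.122 mg/L.
The observed yield is Y_obs = Y/(1 + k_d·θ_c) = 0.402 / (1 + 0.0567 × 7.51) = 0.402 / 1.426 = 0.2819 g VSS per g bCOD removed.
Mass of bCOD removed per day: Q(S₀ − S) = 44900 × 509.9 g/m³ = 22894 kg/d.
Biomass produced: P_X = Y_obs·Q·ΔS = 0.2819 × 22894 ≈ 6455 kg VSS/d.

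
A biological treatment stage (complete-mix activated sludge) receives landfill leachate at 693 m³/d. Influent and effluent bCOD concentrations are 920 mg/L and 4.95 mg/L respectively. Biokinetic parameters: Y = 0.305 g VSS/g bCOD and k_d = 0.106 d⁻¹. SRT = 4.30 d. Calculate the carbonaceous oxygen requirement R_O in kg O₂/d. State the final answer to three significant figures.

Y_obs = Y / (1 + k_d θ_c) = 0.305 / (1 + 0.106 × 4.30) = 0.305 / 1.456 = 0.2095.
Substrate removed = Q·(S₀ − S) = 693 m³/d × (920 − 4.95) g/m³ = 6.34×10^5 g/d = 634.1 kg/d.
Biomass synthesised: P_X = Y_obs × 634.1 = 132.9 kg VSS/d.
R_O = Q·ΔS − 1.42 P_X = 634.1 − 188.7 = 445.5 kg O₂/d.

R_O ≈ 445 kg O₂/d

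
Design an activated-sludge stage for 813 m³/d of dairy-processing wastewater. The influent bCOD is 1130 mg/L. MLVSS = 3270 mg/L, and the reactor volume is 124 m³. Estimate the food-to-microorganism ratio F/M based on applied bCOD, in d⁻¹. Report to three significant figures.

F/M ≈ 2.27 d⁻¹

F/M = Q·S₀ / (V·X) = 813 × 1130 / (124.0 × 3270) = 2.266 g bCOD·(g VSS·d)⁻¹.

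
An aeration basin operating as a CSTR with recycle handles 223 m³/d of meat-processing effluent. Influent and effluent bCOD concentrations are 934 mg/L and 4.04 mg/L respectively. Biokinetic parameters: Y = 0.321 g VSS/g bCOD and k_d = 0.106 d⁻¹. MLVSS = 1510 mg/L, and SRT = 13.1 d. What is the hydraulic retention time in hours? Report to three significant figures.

τ ≈ 26.0 h

From the SRT design equation V = Y Q (S₀−S) θ_c / [X (1 + k_d θ_c)] = 0.321 × 223 × (934 − 4.04) × 13.1 / [1510 × (1 + 0.106 × 13.1)] = 8.72×10^5 / 3607 = 241.8 m³.
HRT = V/Q = 241.8 m³ / 223 m³·d⁻¹ = 1.084 d × 24 = 26.02 h.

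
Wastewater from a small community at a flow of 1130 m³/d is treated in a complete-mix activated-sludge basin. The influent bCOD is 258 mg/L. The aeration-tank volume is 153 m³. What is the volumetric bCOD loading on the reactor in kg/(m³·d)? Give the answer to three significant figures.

Volumetric loading L_v = Q·S₀ / V = 1130 × 258 g/m³ / 153.0 m³ = 1905 g/(m³·d) = 1.905 kg bCOD/(m³·d).

L_v ≈ 1.91 kg bCOD/(m³·d)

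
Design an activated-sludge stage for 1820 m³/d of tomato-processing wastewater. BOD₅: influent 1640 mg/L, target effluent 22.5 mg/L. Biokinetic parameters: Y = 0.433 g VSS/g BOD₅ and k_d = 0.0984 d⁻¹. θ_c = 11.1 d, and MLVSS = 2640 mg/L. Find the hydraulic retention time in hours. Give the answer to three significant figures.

Rearranging the biomass balance for a CMAS with decay, V = Y·Q·ΔS·θ_c / [X·(1+k_d θ_c)] = 0.433 × 1820 × (1640 − 22.5) × 11.1 / [2640 × (1 + 0.0984 × 11.1)] = 1.41×10^7 / 5524 = 2562 m³.
τ = V/Q = 2562/1820 = 1.407 d, or 33.78 h.

τ ≈ 33.8 h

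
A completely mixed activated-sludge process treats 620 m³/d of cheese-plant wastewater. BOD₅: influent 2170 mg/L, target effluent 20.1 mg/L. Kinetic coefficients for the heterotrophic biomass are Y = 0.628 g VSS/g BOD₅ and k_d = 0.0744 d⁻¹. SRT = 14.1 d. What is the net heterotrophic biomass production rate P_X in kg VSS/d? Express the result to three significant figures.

Correct the yield for decay: Y_obs = Y/(1 + k_d θ_c) = 0.628 / (1 + 0.0744 × 14.1) = 0.628 / 2.049 = 0.3065.
Q·(S₀ − S) = 620 × (2170 − 20.1) × 10⁻³ = 1333 kg/d removed.
Biomass produced: P_X = Y_obs·Q·ΔS = 0.3065 × 1333 ≈ 408.5 kg VSS/d.

P_X ≈ 409 kg VSS/d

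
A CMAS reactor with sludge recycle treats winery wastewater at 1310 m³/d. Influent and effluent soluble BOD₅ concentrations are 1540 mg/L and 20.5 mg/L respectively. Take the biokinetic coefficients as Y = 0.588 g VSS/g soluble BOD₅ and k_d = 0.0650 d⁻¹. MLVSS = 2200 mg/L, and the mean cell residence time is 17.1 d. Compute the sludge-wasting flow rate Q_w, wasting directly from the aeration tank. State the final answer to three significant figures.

Q_w ≈ 252 m³/d

Steady-state biomass mass balance: V·X·(1 + k_d·θ_c) = Y·Q·(S₀ − S)·θ_c, so V = 0.588 × 1310 × (1540 − 20.5) × 17.1 / [2200 × (1 + 0.0650 × 17.1)] = 2×10^7 / 4645 = 4309 m³.
Wasting from the aeration tank: Q_w = V / θ_c = 4309 / 17.1 = 252.0 m³/d.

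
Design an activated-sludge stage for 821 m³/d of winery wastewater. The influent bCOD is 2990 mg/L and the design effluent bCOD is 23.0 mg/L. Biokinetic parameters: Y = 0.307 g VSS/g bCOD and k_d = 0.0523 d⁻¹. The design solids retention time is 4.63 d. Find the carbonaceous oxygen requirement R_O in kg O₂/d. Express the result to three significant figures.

Correct the yield for decay: Y_obs = Y/(1 + k_d θ_c) = 0.307 / (1 + 0.0523 × 4.63) = 0.307 / 1.242 = 0.2472.
Mass of bCOD removed per day: Q(S₀ − S) = 821 × 2967 g/m³ = 2436 kg/d.
Biomass synthesised: P_X = Y_obs × 2436 = 602.0 kg VSS/d.
R_O = Q·ΔS − 1.42 P_X = 2436 − 854.9 = 1581 kg O₂/d.

R_O ≈ 1580 kg O₂/d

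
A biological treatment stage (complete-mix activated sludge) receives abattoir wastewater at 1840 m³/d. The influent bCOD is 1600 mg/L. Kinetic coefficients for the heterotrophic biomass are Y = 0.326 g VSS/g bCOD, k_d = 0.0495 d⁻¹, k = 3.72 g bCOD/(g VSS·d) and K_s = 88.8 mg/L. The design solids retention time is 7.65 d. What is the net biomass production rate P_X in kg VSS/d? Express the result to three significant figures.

P_X ≈ 689 kg VSS/d

Effluent substrate depends only on kinetics and SRT: S = K_s(1 + k_d θ_c) / [θ_c(Yk − k_d) − 1] = 88.8 × (1 + 0.0495 × 7.65) / [7.65 × (0.326 × 3.72 − 0.0495) − 1] = 122.4 / 7.899 = 15.50 mg/L.
The observed yield is Y_obs = Y/(1 + k_d·θ_c) = 0.326 / (1 + 0.0495 × 7.65) = 0.326 / 1.379 = 0.2365 g VSS per g bCOD removed.
Substrate removed = Q·(S₀ − S) = 1840 m³/d × (1600 − 15.5) g/m³ = 2.92×10^6 g/d = 2915 kg/d.
Biomass produced: P_X = Y_obs·Q·ΔS = 0.2365 × 2915 ≈ 689.4 kg VSS/d.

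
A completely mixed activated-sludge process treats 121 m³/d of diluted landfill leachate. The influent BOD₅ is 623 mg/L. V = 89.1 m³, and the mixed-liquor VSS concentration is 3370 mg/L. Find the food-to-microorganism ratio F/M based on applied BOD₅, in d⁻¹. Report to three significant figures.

F/M ≈ 0.251 d⁻¹

Food-to-microorganism ratio F/M = Q S₀ / (V X) = 121 × 623 / (89.10 × 3370) = 0.2511 d⁻¹.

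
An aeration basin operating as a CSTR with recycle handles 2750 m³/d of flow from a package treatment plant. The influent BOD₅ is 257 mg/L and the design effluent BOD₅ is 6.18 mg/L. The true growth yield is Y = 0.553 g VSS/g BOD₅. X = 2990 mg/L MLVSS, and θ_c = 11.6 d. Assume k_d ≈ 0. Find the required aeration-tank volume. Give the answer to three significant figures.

V ≈ 1480 m³

With k_d = 0 the design equation reduces to V = Y Q (S₀−S) θ_c / X = 0.553 × 2750 × (257 − 6.18) × 11.6 / 2990 = 1480 m³.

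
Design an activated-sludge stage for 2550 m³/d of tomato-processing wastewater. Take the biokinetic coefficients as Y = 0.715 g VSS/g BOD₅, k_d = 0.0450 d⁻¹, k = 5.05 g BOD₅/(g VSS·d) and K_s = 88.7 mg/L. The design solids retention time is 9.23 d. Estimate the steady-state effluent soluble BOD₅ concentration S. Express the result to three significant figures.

For a completely mixed reactor with recycle the Lawrence–McCarty relation gives S = K_s·(1 + k_d·θ_c) / [θ_c·(Y·k − k_d) − 1] = 88.7 × (1 + 0.0450 × 9.23) / [9.23 × (0.715 × 5.05 − 0.0450) − 1] = 125.5 / 31.91 = 3.934 mg/L.

S ≈ 3.93 mg/L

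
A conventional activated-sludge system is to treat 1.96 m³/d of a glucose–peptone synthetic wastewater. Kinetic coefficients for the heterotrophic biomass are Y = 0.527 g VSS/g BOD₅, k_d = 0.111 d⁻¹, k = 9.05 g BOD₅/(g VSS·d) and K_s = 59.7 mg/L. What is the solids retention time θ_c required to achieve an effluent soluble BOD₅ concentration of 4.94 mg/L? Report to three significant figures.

Specific growth rate at S = 4.94 mg/L: μ = YkS/(K_s+S) = 0.527·9.05·4.94/(59.7+4.94) = 0.3645 d⁻¹.
θ_c = 1/(μ − k_d) = 1/(0.3645 − 0.111) = 1/0.2535 = 3.945 d.

θ_c ≈ 3.94 d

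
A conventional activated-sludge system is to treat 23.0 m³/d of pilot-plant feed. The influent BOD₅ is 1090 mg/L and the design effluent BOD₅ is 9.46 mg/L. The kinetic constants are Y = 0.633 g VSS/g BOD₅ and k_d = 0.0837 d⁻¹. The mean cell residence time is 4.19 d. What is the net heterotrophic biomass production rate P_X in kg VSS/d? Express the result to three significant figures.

Correct the yield for decay: Y_obs = Y/(1 + k_d θ_c) = 0.633 / (1 + 0.0837 × 4.19) = 0.633 / 1.351 = 0.4686.
Mass of BOD₅ removed per day: Q(S₀ − S) = 23.0 × 1081 g/m³ = 24.85 kg/d.
So the net sludge growth is P_X = 0.4686 × 24.85 = 11.65 kg VSS/d.

P_X ≈ 11.6 kg VSS/d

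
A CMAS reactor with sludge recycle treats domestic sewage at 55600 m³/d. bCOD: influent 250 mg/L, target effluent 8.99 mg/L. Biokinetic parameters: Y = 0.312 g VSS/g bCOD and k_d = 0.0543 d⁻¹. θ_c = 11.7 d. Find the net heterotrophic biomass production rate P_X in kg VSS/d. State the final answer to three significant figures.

P_X ≈ 2560 kg VSS/d

Correct the yield for decay: Y_obs = Y/(1 + k_d θ_c) = 0.312 / (1 + 0.0543 × 11.7) = 0.312 / 1.635 = 0.1908.
ΔS = 250 − 8.99 = 241.0 mg/L, so the substrate removal rate is 55600 × 241.0/1000 = 13400 kg bCOD/d.
Biomass produced: P_X = Y_obs·Q·ΔS = 0.1908 × 13400 ≈ 2557 kg VSS/d.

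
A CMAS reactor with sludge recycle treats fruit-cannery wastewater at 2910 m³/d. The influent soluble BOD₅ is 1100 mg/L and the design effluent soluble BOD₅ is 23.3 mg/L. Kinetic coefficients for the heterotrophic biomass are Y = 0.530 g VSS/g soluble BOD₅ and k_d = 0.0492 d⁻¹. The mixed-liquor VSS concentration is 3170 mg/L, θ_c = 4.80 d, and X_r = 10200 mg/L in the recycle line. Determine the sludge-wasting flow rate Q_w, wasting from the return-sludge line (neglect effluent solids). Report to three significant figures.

From the SRT design equation V = Y Q (S₀−S) θ_c / [X (1 + k_d θ_c)] = 0.530 × 2910 × (1100 − 23.3) × 4.80 / [3170 × (1 + 0.0492 × 4.80)] = 7.97×10^6 / 3919 = 2034 m³.
Q_w = (V·X)/(θ_c X_r) = 2034 × 3170 / (4.80 × 10200) = 131.7 m³/d.

Q_w ≈ 132 m³/d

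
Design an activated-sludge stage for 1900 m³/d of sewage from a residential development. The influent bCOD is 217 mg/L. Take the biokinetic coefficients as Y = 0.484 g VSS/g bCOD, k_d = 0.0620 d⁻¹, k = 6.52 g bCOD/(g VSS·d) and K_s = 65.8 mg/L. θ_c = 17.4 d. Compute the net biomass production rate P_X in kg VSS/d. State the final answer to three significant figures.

P_X ≈ 94.8 kg VSS/d

From the Monod/SRT balance for a CMAS, S = K_s·(1+k_d θ_c)/[θ_c·(Y k − k_d) − 1] = 65.8 × (1 + 0.0620 × 17.4) / [17.4 × (0.484 × 6.52 − 0.0620) − 1] = 136.8 / 52.83 = 2.589 mg/L.
The observed yield is Y_obs = Y/(1 + k_d·θ_c) = 0.484 / (1 + 0.0620 × 17.4) = 0.484 / 2.079 = 0.2328 g VSS per g bCOD removed.
ΔS = 217 − 2.59 = 214.4 mg/L, so the substrate removal rate is 1900 × 214.4/1000 = 407.4 kg bCOD/d.
Biomass produced: P_X = Y_obs·Q·ΔS = 0.2328 × 407.4 ≈ 94.85 kg VSS/d.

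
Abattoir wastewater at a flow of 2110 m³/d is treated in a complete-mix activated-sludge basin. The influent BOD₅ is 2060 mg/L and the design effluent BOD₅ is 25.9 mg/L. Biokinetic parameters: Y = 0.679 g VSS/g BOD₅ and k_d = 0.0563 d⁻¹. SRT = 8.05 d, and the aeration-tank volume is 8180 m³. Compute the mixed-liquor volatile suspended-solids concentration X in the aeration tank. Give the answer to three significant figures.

Solving the biomass balance for X: X = Y Q (S₀−S) θ_c / [V (1+k_d θ_c)] = 0.679 × 2110 × (2060 − 25.9) × 8.05 / [8180 × (1 + 0.0563 × 8.05)] = 1974 mg/L.

X ≈ 1970 mg/L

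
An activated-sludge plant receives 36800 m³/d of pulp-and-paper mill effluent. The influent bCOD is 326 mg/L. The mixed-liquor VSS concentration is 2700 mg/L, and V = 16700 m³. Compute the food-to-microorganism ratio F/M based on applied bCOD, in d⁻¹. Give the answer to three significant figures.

F/M ≈ 0.266 d⁻¹

F/M = Q·S₀ / (V·X) = 36800 × 326 / (16700 × 2700) = 0.2661 g bCOD·(g VSS·d)⁻¹.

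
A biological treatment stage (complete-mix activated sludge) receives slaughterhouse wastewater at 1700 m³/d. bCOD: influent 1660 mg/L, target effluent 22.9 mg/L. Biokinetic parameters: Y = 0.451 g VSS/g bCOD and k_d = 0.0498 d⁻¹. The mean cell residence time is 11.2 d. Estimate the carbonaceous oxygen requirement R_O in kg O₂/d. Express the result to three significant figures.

Y_obs = Y / (1 + k_d θ_c) = 0.451 / (1 + 0.0498 × 11.2) = 0.451 / 1.558 = 0.2895.
ΔS = 1660 − 22.9 = 1637 mg/L, so the substrate removal rate is 1700 × 1637/1000 = 2783 kg bCOD/d.
P_X = Y_obs·Q·(S₀ − S) = 0.2895 × 2783 = 805.7 kg VSS/d.
Carbonaceous O₂ demand = substrate oxidised − cell-mass equivalent = 2783 − 1.42 × 805.7 = 1639 kg O₂/d.

R_O ≈ 1640 kg O₂/d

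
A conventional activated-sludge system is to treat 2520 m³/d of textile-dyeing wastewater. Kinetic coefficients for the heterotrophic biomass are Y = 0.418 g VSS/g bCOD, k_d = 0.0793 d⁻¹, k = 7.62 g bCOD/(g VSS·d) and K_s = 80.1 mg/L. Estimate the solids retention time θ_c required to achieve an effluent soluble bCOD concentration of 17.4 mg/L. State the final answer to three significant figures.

θ_c ≈ 2.04 d

Specific growth rate at S = 17.4 mg/L: μ = YkS/(K_s+S) = 0.418·7.62·17.4/(80.1+17.4) = 0.5684 d⁻¹.
Then 1/θ_c = μ − k_d = 0.5684 − 0.0793 = 0.4891 d⁻¹, giving θ_c = 2.044 d.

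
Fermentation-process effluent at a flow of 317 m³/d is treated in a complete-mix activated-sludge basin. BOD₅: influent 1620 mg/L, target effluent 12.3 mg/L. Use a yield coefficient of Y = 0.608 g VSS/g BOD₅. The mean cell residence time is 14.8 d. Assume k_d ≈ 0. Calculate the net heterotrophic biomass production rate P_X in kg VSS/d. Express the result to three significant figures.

Since k_d ≈ 0, Y_obs = Y = 0.608 g VSS/g BOD₅.
Substrate removed = Q·(S₀ − S) = 317 m³/d × (1620 − 12.3) g/m³ = 5.1×10^5 g/d = 509.6 kg/d.
So the net sludge growth is P_X = 0.6080 × 509.6 = 309.9 kg VSS/d.

P_X ≈ 310 kg VSS/d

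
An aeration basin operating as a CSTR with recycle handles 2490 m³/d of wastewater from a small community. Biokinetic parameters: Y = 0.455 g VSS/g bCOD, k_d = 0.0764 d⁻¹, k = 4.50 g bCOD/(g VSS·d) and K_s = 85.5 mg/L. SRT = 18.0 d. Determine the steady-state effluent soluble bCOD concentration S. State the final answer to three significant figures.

S ≈ 5.89 mg/L

For a completely mixed reactor with recycle the Lawrence–McCarty relation gives S = K_s·(1 + k_d·θ_c) / [θ_c·(Y·k − k_d) − 1] = 85.5 × (1 + 0.0764 × 18.0) / [18.0 × (0.455 × 4.50 − 0.0764) − 1] = 203.1 / 34.48 = 5.890 mg/L.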